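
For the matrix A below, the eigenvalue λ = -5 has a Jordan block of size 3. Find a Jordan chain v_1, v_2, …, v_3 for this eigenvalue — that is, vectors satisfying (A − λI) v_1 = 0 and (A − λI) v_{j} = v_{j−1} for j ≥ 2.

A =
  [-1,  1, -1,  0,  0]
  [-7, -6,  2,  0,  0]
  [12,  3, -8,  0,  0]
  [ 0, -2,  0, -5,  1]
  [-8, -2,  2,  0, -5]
A Jordan chain for λ = -5 of length 3:
v_1 = (-3, 3, -9, 6, 6)ᵀ
v_2 = (4, -7, 12, 0, -8)ᵀ
v_3 = (1, 0, 0, 0, 0)ᵀ

Let N = A − (-5)·I. We want v_3 with N^3 v_3 = 0 but N^2 v_3 ≠ 0; then v_{j-1} := N · v_j for j = 3, …, 2.

Pick v_3 = (1, 0, 0, 0, 0)ᵀ.
Then v_2 = N · v_3 = (4, -7, 12, 0, -8)ᵀ.
Then v_1 = N · v_2 = (-3, 3, -9, 6, 6)ᵀ.

Sanity check: (A − (-5)·I) v_1 = (0, 0, 0, 0, 0)ᵀ = 0. ✓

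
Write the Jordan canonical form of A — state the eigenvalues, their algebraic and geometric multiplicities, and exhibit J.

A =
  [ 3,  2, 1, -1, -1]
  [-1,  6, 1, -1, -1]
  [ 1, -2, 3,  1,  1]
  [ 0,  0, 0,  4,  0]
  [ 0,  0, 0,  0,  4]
J_2(4) ⊕ J_1(4) ⊕ J_1(4) ⊕ J_1(4)

The characteristic polynomial is
  det(x·I − A) = x^5 - 20*x^4 + 160*x^3 - 640*x^2 + 1280*x - 1024 = (x - 4)^5

Eigenvalues and multiplicities (the geometric multiplicity of λ is n − rank(A − λI), which equals the number of Jordan blocks for λ):
  λ = 4: algebraic multiplicity = 5, geometric multiplicity = 4

Determining the block sizes for each eigenvalue:
  λ = 4: 4 blocks summing to 5 forces exactly one block of size 2 and the rest size 1 → block sizes [2, 1, 1, 1]

Assembling the blocks gives a Jordan form
J =
  [4, 1, 0, 0, 0]
  [0, 4, 0, 0, 0]
  [0, 0, 4, 0, 0]
  [0, 0, 0, 4, 0]
  [0, 0, 0, 0, 4]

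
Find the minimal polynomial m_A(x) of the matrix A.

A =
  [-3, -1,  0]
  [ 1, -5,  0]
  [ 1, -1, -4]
x^2 + 8*x + 16

The characteristic polynomial is χ_A(x) = (x + 4)^3, so the eigenvalues are known. The minimal polynomial is
  m_A(x) = Π_λ (x − λ)^{k_λ}
where k_λ is the size of the *largest* Jordan block for λ (equivalently, the smallest k with (A − λI)^k v = 0 for every generalised eigenvector v of λ).

  λ = -4: largest Jordan block has size 2, contributing (x + 4)^2

So m_A(x) = (x + 4)^2 = x^2 + 8*x + 16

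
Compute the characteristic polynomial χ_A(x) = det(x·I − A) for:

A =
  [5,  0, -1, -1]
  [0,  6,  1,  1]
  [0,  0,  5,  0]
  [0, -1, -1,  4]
x^4 - 20*x^3 + 150*x^2 - 500*x + 625

Expanding det(x·I − A) (e.g. by cofactor expansion or by noting that A is similar to its Jordan form J, which has the same characteristic polynomial as A) gives
  χ_A(x) = x^4 - 20*x^3 + 150*x^2 - 500*x + 625
which factors as (x - 5)^4. The eigenvalues (with algebraic multiplicities) are λ = 5 with multiplicity 4.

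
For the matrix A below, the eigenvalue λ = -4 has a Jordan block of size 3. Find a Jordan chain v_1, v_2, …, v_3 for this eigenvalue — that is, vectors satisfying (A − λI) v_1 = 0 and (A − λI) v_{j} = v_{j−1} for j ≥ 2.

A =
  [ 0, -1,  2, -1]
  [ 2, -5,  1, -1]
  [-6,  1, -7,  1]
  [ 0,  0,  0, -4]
A Jordan chain for λ = -4 of length 3:
v_1 = (2, 0, -4, 0)ᵀ
v_2 = (4, 2, -6, 0)ᵀ
v_3 = (1, 0, 0, 0)ᵀ

Let N = A − (-4)·I. We want v_3 with N^3 v_3 = 0 but N^2 v_3 ≠ 0; then v_{j-1} := N · v_j for j = 3, …, 2.

Pick v_3 = (1, 0, 0, 0)ᵀ.
Then v_2 = N · v_3 = (4, 2, -6, 0)ᵀ.
Then v_1 = N · v_2 = (2, 0, -4, 0)ᵀ.

Sanity check: (A − (-4)·I) v_1 = (0, 0, 0, 0)ᵀ = 0. ✓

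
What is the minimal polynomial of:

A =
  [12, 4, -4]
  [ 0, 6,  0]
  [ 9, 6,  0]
x^2 - 12*x + 36

The characteristic polynomial is χ_A(x) = (x - 6)^3, so the eigenvalues are known. The minimal polynomial is
  m_A(x) = Π_λ (x − λ)^{k_λ}
where k_λ is the size of the *largest* Jordan block for λ (equivalently, the smallest k with (A − λI)^k v = 0 for every generalised eigenvector v of λ).

  λ = 6: largest Jordan block has size 2, contributing (x − 6)^2

So m_A(x) = (x - 6)^2 = x^2 - 12*x + 36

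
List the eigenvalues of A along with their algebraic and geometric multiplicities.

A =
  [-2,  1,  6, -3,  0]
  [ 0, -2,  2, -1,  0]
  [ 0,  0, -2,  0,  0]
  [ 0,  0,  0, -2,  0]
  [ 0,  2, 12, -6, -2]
λ = -2: alg = 5, geom = 3

Step 1 — factor the characteristic polynomial to read off the algebraic multiplicities:
  χ_A(x) = (x + 2)^5

Step 2 — compute geometric multiplicities via the rank-nullity identity g(λ) = n − rank(A − λI):
  rank(A − (-2)·I) = 2, so dim ker(A − (-2)·I) = n − 2 = 3

Summary:
  λ = -2: algebraic multiplicity = 5, geometric multiplicity = 3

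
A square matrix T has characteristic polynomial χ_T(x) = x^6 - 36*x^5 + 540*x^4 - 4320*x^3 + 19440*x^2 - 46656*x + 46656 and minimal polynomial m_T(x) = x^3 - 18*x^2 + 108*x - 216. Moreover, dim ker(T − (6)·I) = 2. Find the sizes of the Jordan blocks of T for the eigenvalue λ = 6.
Block sizes for λ = 6: [3, 3]

Step 1 — from the characteristic polynomial, algebraic multiplicity of λ = 6 is 6. From dim ker(T − (6)·I) = 2, there are exactly 2 Jordan blocks for λ = 6.
Step 2 — from the minimal polynomial, the factor (x − 6)^3 tells us the largest block for λ = 6 has size 3.
Step 3 — with total size 6, 2 blocks, and largest block 3, the block sizes (in nonincreasing order) are [3, 3].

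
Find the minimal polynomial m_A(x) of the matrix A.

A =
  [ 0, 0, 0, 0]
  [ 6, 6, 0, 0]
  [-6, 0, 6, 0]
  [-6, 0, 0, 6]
x^2 - 6*x

The characteristic polynomial is χ_A(x) = x*(x - 6)^3, so the eigenvalues are known. The minimal polynomial is
  m_A(x) = Π_λ (x − λ)^{k_λ}
where k_λ is the size of the *largest* Jordan block for λ (equivalently, the smallest k with (A − λI)^k v = 0 for every generalised eigenvector v of λ).

  λ = 0: largest Jordan block has size 1, contributing (x − 0)
  λ = 6: largest Jordan block has size 1, contributing (x − 6)

So m_A(x) = x*(x - 6) = x^2 - 6*x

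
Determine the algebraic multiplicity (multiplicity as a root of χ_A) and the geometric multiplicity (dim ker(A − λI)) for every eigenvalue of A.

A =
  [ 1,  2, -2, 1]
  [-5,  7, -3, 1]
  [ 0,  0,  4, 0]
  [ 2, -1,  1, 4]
λ = 4: alg = 4, geom = 2

Step 1 — factor the characteristic polynomial to read off the algebraic multiplicities:
  χ_A(x) = (x - 4)^4

Step 2 — compute geometric multiplicities via the rank-nullity identity g(λ) = n − rank(A − λI):
  rank(A − (4)·I) = 2, so dim ker(A − (4)·I) = n − 2 = 2

Summary:
  λ = 4: algebraic multiplicity = 4, geometric multiplicity = 2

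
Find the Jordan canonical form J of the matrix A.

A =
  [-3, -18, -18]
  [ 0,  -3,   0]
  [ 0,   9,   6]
J_1(-3) ⊕ J_1(-3) ⊕ J_1(6)

The characteristic polynomial is
  det(x·I − A) = x^3 - 27*x - 54 = (x - 6)*(x + 3)^2

Eigenvalues and multiplicities (the geometric multiplicity of λ is n − rank(A − λI), which equals the number of Jordan blocks for λ):
  λ = -3: algebraic multiplicity = 2, geometric multiplicity = 2
  λ = 6: algebraic multiplicity = 1, geometric multiplicity = 1

Determining the block sizes for each eigenvalue:
  λ = -3: gm = am = 2, so every block has size 1 → block sizes [1, 1]
  λ = 6: one block (gm = 1), so the single block has size am = 1 → block sizes [1]

Assembling the blocks gives a Jordan form
J =
  [-3,  0, 0]
  [ 0, -3, 0]
  [ 0,  0, 6]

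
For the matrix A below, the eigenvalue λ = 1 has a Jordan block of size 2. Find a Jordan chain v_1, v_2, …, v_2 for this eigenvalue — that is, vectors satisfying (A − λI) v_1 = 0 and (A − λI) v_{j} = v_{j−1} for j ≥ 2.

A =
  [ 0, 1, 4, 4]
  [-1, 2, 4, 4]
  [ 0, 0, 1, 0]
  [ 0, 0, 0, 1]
A Jordan chain for λ = 1 of length 2:
v_1 = (-1, -1, 0, 0)ᵀ
v_2 = (1, 0, 0, 0)ᵀ

Let N = A − (1)·I. We want v_2 with N^2 v_2 = 0 but N^1 v_2 ≠ 0; then v_{j-1} := N · v_j for j = 2, …, 2.

Pick v_2 = (1, 0, 0, 0)ᵀ.
Then v_1 = N · v_2 = (-1, -1, 0, 0)ᵀ.

Sanity check: (A − (1)·I) v_1 = (0, 0, 0, 0)ᵀ = 0. ✓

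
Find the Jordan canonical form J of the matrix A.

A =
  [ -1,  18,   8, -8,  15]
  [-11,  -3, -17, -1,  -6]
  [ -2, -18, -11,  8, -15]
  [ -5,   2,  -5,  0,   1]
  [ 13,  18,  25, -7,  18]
J_1(-3) ⊕ J_1(-3) ⊕ J_3(3)

The characteristic polynomial is
  det(x·I − A) = x^5 - 3*x^4 - 18*x^3 + 54*x^2 + 81*x - 243 = (x - 3)^3*(x + 3)^2

Eigenvalues and multiplicities (the geometric multiplicity of λ is n − rank(A − λI), which equals the number of Jordan blocks for λ):
  λ = -3: algebraic multiplicity = 2, geometric multiplicity = 2
  λ = 3: algebraic multiplicity = 3, geometric multiplicity = 1

Determining the block sizes for each eigenvalue:
  λ = -3: gm = am = 2, so every block has size 1 → block sizes [1, 1]
  λ = 3: one block (gm = 1), so the single block has size am = 3 → block sizes [3]

Assembling the blocks gives a Jordan form
J =
  [-3,  0, 0, 0, 0]
  [ 0, -3, 0, 0, 0]
  [ 0,  0, 3, 1, 0]
  [ 0,  0, 0, 3, 1]
  [ 0,  0, 0, 0, 3]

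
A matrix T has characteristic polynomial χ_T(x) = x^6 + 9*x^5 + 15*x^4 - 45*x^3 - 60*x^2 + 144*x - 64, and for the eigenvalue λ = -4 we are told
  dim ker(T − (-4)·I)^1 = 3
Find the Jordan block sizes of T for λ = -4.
Block sizes for λ = -4: [1, 1, 1]

From the dimensions of kernels of powers, the number of Jordan blocks of size at least j is d_j − d_{j−1} where d_j = dim ker(N^j) (with d_0 = 0). Computing the differences gives [3].
The number of blocks of size exactly k is (#blocks of size ≥ k) − (#blocks of size ≥ k + 1), so the partition is: 3 block(s) of size 1.
In nonincreasing order the block sizes are [1, 1, 1].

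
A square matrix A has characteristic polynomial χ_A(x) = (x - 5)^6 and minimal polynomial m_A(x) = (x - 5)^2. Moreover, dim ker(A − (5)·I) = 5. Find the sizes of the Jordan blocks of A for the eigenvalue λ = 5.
Block sizes for λ = 5: [2, 1, 1, 1, 1]

Step 1 — from the characteristic polynomial, algebraic multiplicity of λ = 5 is 6. From dim ker(A − (5)·I) = 5, there are exactly 5 Jordan blocks for λ = 5.
Step 2 — from the minimal polynomial, the factor (x − 5)^2 tells us the largest block for λ = 5 has size 2.
Step 3 — with total size 6, 5 blocks, and largest block 2, the block sizes (in nonincreasing order) are [2, 1, 1, 1, 1].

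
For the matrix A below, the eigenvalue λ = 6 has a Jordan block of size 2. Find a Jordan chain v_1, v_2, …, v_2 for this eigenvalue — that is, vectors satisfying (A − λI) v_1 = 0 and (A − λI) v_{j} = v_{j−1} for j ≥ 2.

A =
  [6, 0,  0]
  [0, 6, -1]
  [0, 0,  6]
A Jordan chain for λ = 6 of length 2:
v_1 = (0, -1, 0)ᵀ
v_2 = (0, 0, 1)ᵀ

Let N = A − (6)·I. We want v_2 with N^2 v_2 = 0 but N^1 v_2 ≠ 0; then v_{j-1} := N · v_j for j = 2, …, 2.

Pick v_2 = (0, 0, 1)ᵀ.
Then v_1 = N · v_2 = (0, -1, 0)ᵀ.

Sanity check: (A − (6)·I) v_1 = (0, 0, 0)ᵀ = 0. ✓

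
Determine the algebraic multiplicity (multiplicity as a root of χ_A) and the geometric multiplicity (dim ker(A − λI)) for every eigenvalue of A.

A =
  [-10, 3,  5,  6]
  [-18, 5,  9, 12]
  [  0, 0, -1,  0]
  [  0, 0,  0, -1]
λ = -4: alg = 1, geom = 1; λ = -1: alg = 3, geom = 2

Step 1 — factor the characteristic polynomial to read off the algebraic multiplicities:
  χ_A(x) = (x + 1)^3*(x + 4)

Step 2 — compute geometric multiplicities via the rank-nullity identity g(λ) = n − rank(A − λI):
  rank(A − (-4)·I) = 3, so dim ker(A − (-4)·I) = n − 3 = 1
  rank(A − (-1)·I) = 2, so dim ker(A − (-1)·I) = n − 2 = 2

Summary:
  λ = -4: algebraic multiplicity = 1, geometric multiplicity = 1
  λ = -1: algebraic multiplicity = 3, geometric multiplicity = 2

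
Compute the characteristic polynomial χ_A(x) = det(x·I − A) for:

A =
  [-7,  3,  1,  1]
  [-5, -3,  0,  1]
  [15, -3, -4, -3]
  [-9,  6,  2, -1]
x^4 + 15*x^3 + 84*x^2 + 208*x + 192

Expanding det(x·I − A) (e.g. by cofactor expansion or by noting that A is similar to its Jordan form J, which has the same characteristic polynomial as A) gives
  χ_A(x) = x^4 + 15*x^3 + 84*x^2 + 208*x + 192
which factors as (x + 3)*(x + 4)^3. The eigenvalues (with algebraic multiplicities) are λ = -4 with multiplicity 3, λ = -3 with multiplicity 1.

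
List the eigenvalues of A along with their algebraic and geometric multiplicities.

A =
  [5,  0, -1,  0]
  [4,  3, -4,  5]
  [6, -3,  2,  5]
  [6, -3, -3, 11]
λ = 5: alg = 3, geom = 1; λ = 6: alg = 1, geom = 1

Step 1 — factor the characteristic polynomial to read off the algebraic multiplicities:
  χ_A(x) = (x - 6)*(x - 5)^3

Step 2 — compute geometric multiplicities via the rank-nullity identity g(λ) = n − rank(A − λI):
  rank(A − (5)·I) = 3, so dim ker(A − (5)·I) = n − 3 = 1
  rank(A − (6)·I) = 3, so dim ker(A − (6)·I) = n − 3 = 1

Summary:
  λ = 5: algebraic multiplicity = 3, geometric multiplicity = 1
  λ = 6: algebraic multiplicity = 1, geometric multiplicity = 1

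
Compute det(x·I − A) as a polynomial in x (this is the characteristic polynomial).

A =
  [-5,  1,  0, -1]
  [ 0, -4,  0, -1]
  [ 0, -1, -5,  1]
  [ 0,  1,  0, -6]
x^4 + 20*x^3 + 150*x^2 + 500*x + 625

Expanding det(x·I − A) (e.g. by cofactor expansion or by noting that A is similar to its Jordan form J, which has the same characteristic polynomial as A) gives
  χ_A(x) = x^4 + 20*x^3 + 150*x^2 + 500*x + 625
which factors as (x + 5)^4. The eigenvalues (with algebraic multiplicities) are λ = -5 with multiplicity 4.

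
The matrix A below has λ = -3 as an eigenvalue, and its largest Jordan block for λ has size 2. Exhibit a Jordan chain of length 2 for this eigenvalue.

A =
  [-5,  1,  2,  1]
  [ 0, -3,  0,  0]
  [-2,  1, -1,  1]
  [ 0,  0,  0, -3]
A Jordan chain for λ = -3 of length 2:
v_1 = (-2, 0, -2, 0)ᵀ
v_2 = (1, 0, 0, 0)ᵀ

Let N = A − (-3)·I. We want v_2 with N^2 v_2 = 0 but N^1 v_2 ≠ 0; then v_{j-1} := N · v_j for j = 2, …, 2.

Pick v_2 = (1, 0, 0, 0)ᵀ.
Then v_1 = N · v_2 = (-2, 0, -2, 0)ᵀ.

Sanity check: (A − (-3)·I) v_1 = (0, 0, 0, 0)ᵀ = 0. ✓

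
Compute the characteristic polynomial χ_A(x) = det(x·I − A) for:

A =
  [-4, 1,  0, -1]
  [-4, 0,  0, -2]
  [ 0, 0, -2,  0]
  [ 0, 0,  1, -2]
x^4 + 8*x^3 + 24*x^2 + 32*x + 16

Expanding det(x·I − A) (e.g. by cofactor expansion or by noting that A is similar to its Jordan form J, which has the same characteristic polynomial as A) gives
  χ_A(x) = x^4 + 8*x^3 + 24*x^2 + 32*x + 16
which factors as (x + 2)^4. The eigenvalues (with algebraic multiplicities) are λ = -2 with multiplicity 4.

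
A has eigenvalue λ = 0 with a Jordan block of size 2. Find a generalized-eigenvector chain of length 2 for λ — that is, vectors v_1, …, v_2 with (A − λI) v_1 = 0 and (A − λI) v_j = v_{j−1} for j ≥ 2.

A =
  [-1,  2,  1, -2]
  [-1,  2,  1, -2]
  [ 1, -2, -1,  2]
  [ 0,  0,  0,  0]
A Jordan chain for λ = 0 of length 2:
v_1 = (-1, -1, 1, 0)ᵀ
v_2 = (1, 0, 0, 0)ᵀ

Let N = A − (0)·I. We want v_2 with N^2 v_2 = 0 but N^1 v_2 ≠ 0; then v_{j-1} := N · v_j for j = 2, …, 2.

Pick v_2 = (1, 0, 0, 0)ᵀ.
Then v_1 = N · v_2 = (-1, -1, 1, 0)ᵀ.

Sanity check: (A − (0)·I) v_1 = (0, 0, 0, 0)ᵀ = 0. ✓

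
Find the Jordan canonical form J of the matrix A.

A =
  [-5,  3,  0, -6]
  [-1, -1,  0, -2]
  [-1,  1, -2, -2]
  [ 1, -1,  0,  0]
J_2(-2) ⊕ J_1(-2) ⊕ J_1(-2)

The characteristic polynomial is
  det(x·I − A) = x^4 + 8*x^3 + 24*x^2 + 32*x + 16 = (x + 2)^4

Eigenvalues and multiplicities (the geometric multiplicity of λ is n − rank(A − λI), which equals the number of Jordan blocks for λ):
  λ = -2: algebraic multiplicity = 4, geometric multiplicity = 3

Determining the block sizes for each eigenvalue:
  λ = -2: 3 blocks summing to 4 forces exactly one block of size 2 and the rest size 1 → block sizes [2, 1, 1]

Assembling the blocks gives a Jordan form
J =
  [-2,  1,  0,  0]
  [ 0, -2,  0,  0]
  [ 0,  0, -2,  0]
  [ 0,  0,  0, -2]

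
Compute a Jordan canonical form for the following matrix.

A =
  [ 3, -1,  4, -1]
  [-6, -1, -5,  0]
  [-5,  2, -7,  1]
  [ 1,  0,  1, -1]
J_3(-2) ⊕ J_1(0)

The characteristic polynomial is
  det(x·I − A) = x^4 + 6*x^3 + 12*x^2 + 8*x = x*(x + 2)^3

Eigenvalues and multiplicities (the geometric multiplicity of λ is n − rank(A − λI), which equals the number of Jordan blocks for λ):
  λ = -2: algebraic multiplicity = 3, geometric multiplicity = 1
  λ = 0: algebraic multiplicity = 1, geometric multiplicity = 1

Determining the block sizes for each eigenvalue:
  λ = -2: one block (gm = 1), so the single block has size am = 3 → block sizes [3]
  λ = 0: one block (gm = 1), so the single block has size am = 1 → block sizes [1]

Assembling the blocks gives a Jordan form
J =
  [-2,  1,  0, 0]
  [ 0, -2,  1, 0]
  [ 0,  0, -2, 0]
  [ 0,  0,  0, 0]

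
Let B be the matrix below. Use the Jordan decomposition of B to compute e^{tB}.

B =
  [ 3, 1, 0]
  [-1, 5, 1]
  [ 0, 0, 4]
e^{tB} =
  [-t*exp(4*t) + exp(4*t), t*exp(4*t), t^2*exp(4*t)/2]
  [-t*exp(4*t), t*exp(4*t) + exp(4*t), t^2*exp(4*t)/2 + t*exp(4*t)]
  [0, 0, exp(4*t)]

Strategy: write B = P · J · P⁻¹ where J is a Jordan canonical form, so e^{tB} = P · e^{tJ} · P⁻¹, and e^{tJ} can be computed block-by-block.

B has Jordan form
J =
  [4, 1, 0]
  [0, 4, 1]
  [0, 0, 4]
(up to reordering of blocks).

Per-block formulas:
  For a 3×3 Jordan block J_3(4): exp(t · J_3(4)) = e^(4t)·(I + t·N + (t^2/2)·N^2), where N is the 3×3 nilpotent shift.

After assembling e^{tJ} and conjugating by P, we get:

e^{tB} =
  [-t*exp(4*t) + exp(4*t), t*exp(4*t), t^2*exp(4*t)/2]
  [-t*exp(4*t), t*exp(4*t) + exp(4*t), t^2*exp(4*t)/2 + t*exp(4*t)]
  [0, 0, exp(4*t)]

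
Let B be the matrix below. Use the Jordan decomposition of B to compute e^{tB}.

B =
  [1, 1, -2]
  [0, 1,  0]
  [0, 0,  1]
e^{tB} =
  [exp(t), t*exp(t), -2*t*exp(t)]
  [0, exp(t), 0]
  [0, 0, exp(t)]

Strategy: write B = P · J · P⁻¹ where J is a Jordan canonical form, so e^{tB} = P · e^{tJ} · P⁻¹, and e^{tJ} can be computed block-by-block.

B has Jordan form
J =
  [1, 1, 0]
  [0, 1, 0]
  [0, 0, 1]
(up to reordering of blocks).

Per-block formulas:
  For a 1×1 block at λ = 1: exp(t · [1]) = [e^(1t)].
  For a 2×2 Jordan block J_2(1): exp(t · J_2(1)) = e^(1t)·(I + t·N), where N is the 2×2 nilpotent shift.

After assembling e^{tJ} and conjugating by P, we get:

e^{tB} =
  [exp(t), t*exp(t), -2*t*exp(t)]
  [0, exp(t), 0]
  [0, 0, exp(t)]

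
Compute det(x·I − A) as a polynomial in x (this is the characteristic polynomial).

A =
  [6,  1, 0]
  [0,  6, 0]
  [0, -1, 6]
x^3 - 18*x^2 + 108*x - 216

Expanding det(x·I − A) (e.g. by cofactor expansion or by noting that A is similar to its Jordan form J, which has the same characteristic polynomial as A) gives
  χ_A(x) = x^3 - 18*x^2 + 108*x - 216
which factors as (x - 6)^3. The eigenvalues (with algebraic multiplicities) are λ = 6 with multiplicity 3.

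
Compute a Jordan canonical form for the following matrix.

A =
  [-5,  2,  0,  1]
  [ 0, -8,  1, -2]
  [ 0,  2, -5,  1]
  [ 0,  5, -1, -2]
J_3(-5) ⊕ J_1(-5)

The characteristic polynomial is
  det(x·I − A) = x^4 + 20*x^3 + 150*x^2 + 500*x + 625 = (x + 5)^4

Eigenvalues and multiplicities (the geometric multiplicity of λ is n − rank(A − λI), which equals the number of Jordan blocks for λ):
  λ = -5: algebraic multiplicity = 4, geometric multiplicity = 2

Determining the block sizes for each eigenvalue:
  λ = -5: with am = 4 and gm = 2, the partition is not yet determined (e.g. several partitions of 4 into 2 parts exist). Let N = A − (-5)·I. Computing rank(N^1) = 2, rank(N^2) = 1, rank(N^3) = 0; the number of blocks of size ≥ j is rank(N^{j−1}) − rank(N^j), giving [2, 1, 1]. So we have 1 block(s) of size 3, 1 block(s) of size 1 → block sizes [3, 1]

Assembling the blocks gives a Jordan form
J =
  [-5,  1,  0,  0]
  [ 0, -5,  1,  0]
  [ 0,  0, -5,  0]
  [ 0,  0,  0, -5]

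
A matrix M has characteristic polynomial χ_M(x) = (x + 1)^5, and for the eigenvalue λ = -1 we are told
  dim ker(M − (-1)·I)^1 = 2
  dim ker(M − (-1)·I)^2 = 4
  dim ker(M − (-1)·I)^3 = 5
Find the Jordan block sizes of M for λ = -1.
Block sizes for λ = -1: [3, 2]

From the dimensions of kernels of powers, the number of Jordan blocks of size at least j is d_j − d_{j−1} where d_j = dim ker(N^j) (with d_0 = 0). Computing the differences gives [2, 2, 1].
The number of blocks of size exactly k is (#blocks of size ≥ k) − (#blocks of size ≥ k + 1), so the partition is: 1 block(s) of size 2, 1 block(s) of size 3.
In nonincreasing order the block sizes are [3, 2].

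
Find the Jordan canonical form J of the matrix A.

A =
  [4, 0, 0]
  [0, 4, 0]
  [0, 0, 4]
J_1(4) ⊕ J_1(4) ⊕ J_1(4)

The characteristic polynomial is
  det(x·I − A) = x^3 - 12*x^2 + 48*x - 64 = (x - 4)^3

Eigenvalues and multiplicities (the geometric multiplicity of λ is n − rank(A − λI), which equals the number of Jordan blocks for λ):
  λ = 4: algebraic multiplicity = 3, geometric multiplicity = 3

Determining the block sizes for each eigenvalue:
  λ = 4: gm = am = 3, so every block has size 1 → block sizes [1, 1, 1]

Assembling the blocks gives a Jordan form
J =
  [4, 0, 0]
  [0, 4, 0]
  [0, 0, 4]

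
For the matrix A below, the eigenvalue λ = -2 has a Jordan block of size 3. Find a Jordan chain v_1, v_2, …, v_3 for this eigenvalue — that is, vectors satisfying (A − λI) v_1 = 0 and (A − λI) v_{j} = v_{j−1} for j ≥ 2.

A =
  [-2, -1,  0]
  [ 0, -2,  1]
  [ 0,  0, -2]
A Jordan chain for λ = -2 of length 3:
v_1 = (-1, 0, 0)ᵀ
v_2 = (0, 1, 0)ᵀ
v_3 = (0, 0, 1)ᵀ

Let N = A − (-2)·I. We want v_3 with N^3 v_3 = 0 but N^2 v_3 ≠ 0; then v_{j-1} := N · v_j for j = 3, …, 2.

Pick v_3 = (0, 0, 1)ᵀ.
Then v_2 = N · v_3 = (0, 1, 0)ᵀ.
Then v_1 = N · v_2 = (-1, 0, 0)ᵀ.

Sanity check: (A − (-2)·I) v_1 = (0, 0, 0)ᵀ = 0. ✓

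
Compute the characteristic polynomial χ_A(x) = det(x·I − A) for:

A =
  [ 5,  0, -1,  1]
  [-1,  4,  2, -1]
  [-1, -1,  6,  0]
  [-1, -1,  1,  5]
x^4 - 20*x^3 + 150*x^2 - 500*x + 625

Expanding det(x·I − A) (e.g. by cofactor expansion or by noting that A is similar to its Jordan form J, which has the same characteristic polynomial as A) gives
  χ_A(x) = x^4 - 20*x^3 + 150*x^2 - 500*x + 625
which factors as (x - 5)^4. The eigenvalues (with algebraic multiplicities) are λ = 5 with multiplicity 4.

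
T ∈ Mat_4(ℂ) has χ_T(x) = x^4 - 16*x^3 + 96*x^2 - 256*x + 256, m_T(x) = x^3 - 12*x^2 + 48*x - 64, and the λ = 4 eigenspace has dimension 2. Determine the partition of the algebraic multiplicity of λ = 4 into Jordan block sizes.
Block sizes for λ = 4: [3, 1]

Step 1 — from the characteristic polynomial, algebraic multiplicity of λ = 4 is 4. From dim ker(T − (4)·I) = 2, there are exactly 2 Jordan blocks for λ = 4.
Step 2 — from the minimal polynomial, the factor (x − 4)^3 tells us the largest block for λ = 4 has size 3.
Step 3 — with total size 4, 2 blocks, and largest block 3, the block sizes (in nonincreasing order) are [3, 1].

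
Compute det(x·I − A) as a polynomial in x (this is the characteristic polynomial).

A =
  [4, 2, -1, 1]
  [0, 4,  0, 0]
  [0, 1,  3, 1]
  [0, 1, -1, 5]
x^4 - 16*x^3 + 96*x^2 - 256*x + 256

Expanding det(x·I − A) (e.g. by cofactor expansion or by noting that A is similar to its Jordan form J, which has the same characteristic polynomial as A) gives
  χ_A(x) = x^4 - 16*x^3 + 96*x^2 - 256*x + 256
which factors as (x - 4)^4. The eigenvalues (with algebraic multiplicities) are λ = 4 with multiplicity 4.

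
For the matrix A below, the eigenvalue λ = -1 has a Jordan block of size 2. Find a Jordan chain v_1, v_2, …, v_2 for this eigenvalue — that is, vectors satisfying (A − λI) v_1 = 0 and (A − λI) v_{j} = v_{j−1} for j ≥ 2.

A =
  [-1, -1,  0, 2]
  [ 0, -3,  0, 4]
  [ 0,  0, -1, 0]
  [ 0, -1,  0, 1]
A Jordan chain for λ = -1 of length 2:
v_1 = (-1, -2, 0, -1)ᵀ
v_2 = (0, 1, 0, 0)ᵀ

Let N = A − (-1)·I. We want v_2 with N^2 v_2 = 0 but N^1 v_2 ≠ 0; then v_{j-1} := N · v_j for j = 2, …, 2.

Pick v_2 = (0, 1, 0, 0)ᵀ.
Then v_1 = N · v_2 = (-1, -2, 0, -1)ᵀ.

Sanity check: (A − (-1)·I) v_1 = (0, 0, 0, 0)ᵀ = 0. ✓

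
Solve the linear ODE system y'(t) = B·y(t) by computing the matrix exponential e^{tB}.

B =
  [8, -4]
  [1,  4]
e^{tB} =
  [2*t*exp(6*t) + exp(6*t), -4*t*exp(6*t)]
  [t*exp(6*t), -2*t*exp(6*t) + exp(6*t)]

Strategy: write B = P · J · P⁻¹ where J is a Jordan canonical form, so e^{tB} = P · e^{tJ} · P⁻¹, and e^{tJ} can be computed block-by-block.

B has Jordan form
J =
  [6, 1]
  [0, 6]
(up to reordering of blocks).

Per-block formulas:
  For a 2×2 Jordan block J_2(6): exp(t · J_2(6)) = e^(6t)·(I + t·N), where N is the 2×2 nilpotent shift.

After assembling e^{tJ} and conjugating by P, we get:

e^{tB} =
  [2*t*exp(6*t) + exp(6*t), -4*t*exp(6*t)]
  [t*exp(6*t), -2*t*exp(6*t) + exp(6*t)]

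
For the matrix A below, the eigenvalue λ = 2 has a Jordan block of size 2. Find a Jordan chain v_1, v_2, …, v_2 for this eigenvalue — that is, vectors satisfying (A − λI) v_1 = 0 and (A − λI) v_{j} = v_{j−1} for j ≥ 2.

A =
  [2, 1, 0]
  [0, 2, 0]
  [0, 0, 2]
A Jordan chain for λ = 2 of length 2:
v_1 = (1, 0, 0)ᵀ
v_2 = (0, 1, 0)ᵀ

Let N = A − (2)·I. We want v_2 with N^2 v_2 = 0 but N^1 v_2 ≠ 0; then v_{j-1} := N · v_j for j = 2, …, 2.

Pick v_2 = (0, 1, 0)ᵀ.
Then v_1 = N · v_2 = (1, 0, 0)ᵀ.

Sanity check: (A − (2)·I) v_1 = (0, 0, 0)ᵀ = 0. ✓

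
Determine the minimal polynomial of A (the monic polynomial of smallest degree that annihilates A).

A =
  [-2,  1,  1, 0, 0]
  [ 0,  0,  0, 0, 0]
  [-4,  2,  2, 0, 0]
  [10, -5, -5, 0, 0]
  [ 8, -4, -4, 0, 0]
x^2

The characteristic polynomial is χ_A(x) = x^5, so the eigenvalues are known. The minimal polynomial is
  m_A(x) = Π_λ (x − λ)^{k_λ}
where k_λ is the size of the *largest* Jordan block for λ (equivalently, the smallest k with (A − λI)^k v = 0 for every generalised eigenvector v of λ).

  λ = 0: largest Jordan block has size 2, contributing (x − 0)^2

So m_A(x) = x^2 = x^2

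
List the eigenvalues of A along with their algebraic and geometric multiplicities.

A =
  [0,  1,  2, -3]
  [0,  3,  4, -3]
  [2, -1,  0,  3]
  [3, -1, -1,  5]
λ = 2: alg = 4, geom = 2

Step 1 — factor the characteristic polynomial to read off the algebraic multiplicities:
  χ_A(x) = (x - 2)^4

Step 2 — compute geometric multiplicities via the rank-nullity identity g(λ) = n − rank(A − λI):
  rank(A − (2)·I) = 2, so dim ker(A − (2)·I) = n − 2 = 2

Summary:
  λ = 2: algebraic multiplicity = 4, geometric multiplicity = 2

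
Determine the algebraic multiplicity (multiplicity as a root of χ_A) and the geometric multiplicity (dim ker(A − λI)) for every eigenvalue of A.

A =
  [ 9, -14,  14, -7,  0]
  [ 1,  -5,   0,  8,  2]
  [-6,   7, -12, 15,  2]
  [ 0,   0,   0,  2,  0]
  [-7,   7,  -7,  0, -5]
λ = -5: alg = 3, geom = 2; λ = 2: alg = 2, geom = 2

Step 1 — factor the characteristic polynomial to read off the algebraic multiplicities:
  χ_A(x) = (x - 2)^2*(x + 5)^3

Step 2 — compute geometric multiplicities via the rank-nullity identity g(λ) = n − rank(A − λI):
  rank(A − (-5)·I) = 3, so dim ker(A − (-5)·I) = n − 3 = 2
  rank(A − (2)·I) = 3, so dim ker(A − (2)·I) = n − 3 = 2

Summary:
  λ = -5: algebraic multiplicity = 3, geometric multiplicity = 2
  λ = 2: algebraic multiplicity = 2, geometric multiplicity = 2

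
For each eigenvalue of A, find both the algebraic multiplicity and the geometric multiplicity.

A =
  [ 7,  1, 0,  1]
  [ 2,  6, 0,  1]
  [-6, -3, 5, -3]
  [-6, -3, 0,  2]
λ = 5: alg = 4, geom = 3

Step 1 — factor the characteristic polynomial to read off the algebraic multiplicities:
  χ_A(x) = (x - 5)^4

Step 2 — compute geometric multiplicities via the rank-nullity identity g(λ) = n − rank(A − λI):
  rank(A − (5)·I) = 1, so dim ker(A − (5)·I) = n − 1 = 3

Summary:
  λ = 5: algebraic multiplicity = 4, geometric multiplicity = 3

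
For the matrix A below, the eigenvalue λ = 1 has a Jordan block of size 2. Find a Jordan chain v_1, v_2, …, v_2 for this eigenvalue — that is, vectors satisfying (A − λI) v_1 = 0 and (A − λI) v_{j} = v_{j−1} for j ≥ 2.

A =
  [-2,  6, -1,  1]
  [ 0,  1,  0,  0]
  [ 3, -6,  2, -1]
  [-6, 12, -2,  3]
A Jordan chain for λ = 1 of length 2:
v_1 = (-3, 0, 3, -6)ᵀ
v_2 = (1, 0, 0, 0)ᵀ

Let N = A − (1)·I. We want v_2 with N^2 v_2 = 0 but N^1 v_2 ≠ 0; then v_{j-1} := N · v_j for j = 2, …, 2.

Pick v_2 = (1, 0, 0, 0)ᵀ.
Then v_1 = N · v_2 = (-3, 0, 3, -6)ᵀ.

Sanity check: (A − (1)·I) v_1 = (0, 0, 0, 0)ᵀ = 0. ✓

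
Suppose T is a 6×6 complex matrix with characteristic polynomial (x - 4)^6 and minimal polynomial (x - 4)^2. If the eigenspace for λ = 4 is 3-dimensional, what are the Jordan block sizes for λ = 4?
Block sizes for λ = 4: [2, 2, 2]

Step 1 — from the characteristic polynomial, algebraic multiplicity of λ = 4 is 6. From dim ker(T − (4)·I) = 3, there are exactly 3 Jordan blocks for λ = 4.
Step 2 — from the minimal polynomial, the factor (x − 4)^2 tells us the largest block for λ = 4 has size 2.
Step 3 — with total size 6, 3 blocks, and largest block 2, the block sizes (in nonincreasing order) are [2, 2, 2].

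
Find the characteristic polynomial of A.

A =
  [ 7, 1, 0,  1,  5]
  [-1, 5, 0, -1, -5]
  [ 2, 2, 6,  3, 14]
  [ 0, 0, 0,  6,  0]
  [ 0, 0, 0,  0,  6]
x^5 - 30*x^4 + 360*x^3 - 2160*x^2 + 6480*x - 7776

Expanding det(x·I − A) (e.g. by cofactor expansion or by noting that A is similar to its Jordan form J, which has the same characteristic polynomial as A) gives
  χ_A(x) = x^5 - 30*x^4 + 360*x^3 - 2160*x^2 + 6480*x - 7776
which factors as (x - 6)^5. The eigenvalues (with algebraic multiplicities) are λ = 6 with multiplicity 5.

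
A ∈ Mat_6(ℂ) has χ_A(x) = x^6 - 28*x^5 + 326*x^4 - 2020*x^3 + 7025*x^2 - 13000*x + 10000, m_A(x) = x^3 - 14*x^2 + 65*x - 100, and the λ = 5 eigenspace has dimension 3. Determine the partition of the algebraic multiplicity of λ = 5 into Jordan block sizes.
Block sizes for λ = 5: [2, 1, 1]

Step 1 — from the characteristic polynomial, algebraic multiplicity of λ = 5 is 4. From dim ker(A − (5)·I) = 3, there are exactly 3 Jordan blocks for λ = 5.
Step 2 — from the minimal polynomial, the factor (x − 5)^2 tells us the largest block for λ = 5 has size 2.
Step 3 — with total size 4, 3 blocks, and largest block 2, the block sizes (in nonincreasing order) are [2, 1, 1].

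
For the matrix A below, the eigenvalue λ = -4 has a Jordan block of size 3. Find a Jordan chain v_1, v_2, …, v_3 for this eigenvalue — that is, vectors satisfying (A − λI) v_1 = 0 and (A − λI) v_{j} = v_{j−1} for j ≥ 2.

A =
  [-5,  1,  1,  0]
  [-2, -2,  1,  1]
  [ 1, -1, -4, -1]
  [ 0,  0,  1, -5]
A Jordan chain for λ = -4 of length 3:
v_1 = (0, -1, 1, 1)ᵀ
v_2 = (-1, -2, 1, 0)ᵀ
v_3 = (1, 0, 0, 0)ᵀ

Let N = A − (-4)·I. We want v_3 with N^3 v_3 = 0 but N^2 v_3 ≠ 0; then v_{j-1} := N · v_j for j = 3, …, 2.

Pick v_3 = (1, 0, 0, 0)ᵀ.
Then v_2 = N · v_3 = (-1, -2, 1, 0)ᵀ.
Then v_1 = N · v_2 = (0, -1, 1, 1)ᵀ.

Sanity check: (A − (-4)·I) v_1 = (0, 0, 0, 0)ᵀ = 0. ✓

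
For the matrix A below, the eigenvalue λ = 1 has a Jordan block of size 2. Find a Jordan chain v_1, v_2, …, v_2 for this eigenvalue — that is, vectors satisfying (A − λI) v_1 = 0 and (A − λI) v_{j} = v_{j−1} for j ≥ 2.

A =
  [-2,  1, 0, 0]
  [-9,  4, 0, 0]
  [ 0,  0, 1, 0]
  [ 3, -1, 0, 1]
A Jordan chain for λ = 1 of length 2:
v_1 = (-3, -9, 0, 3)ᵀ
v_2 = (1, 0, 0, 0)ᵀ

Let N = A − (1)·I. We want v_2 with N^2 v_2 = 0 but N^1 v_2 ≠ 0; then v_{j-1} := N · v_j for j = 2, …, 2.

Pick v_2 = (1, 0, 0, 0)ᵀ.
Then v_1 = N · v_2 = (-3, -9, 0, 3)ᵀ.

Sanity check: (A − (1)·I) v_1 = (0, 0, 0, 0)ᵀ = 0. ✓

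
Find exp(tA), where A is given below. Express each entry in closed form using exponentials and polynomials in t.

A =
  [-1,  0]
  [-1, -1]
e^{tA} =
  [exp(-t), 0]
  [-t*exp(-t), exp(-t)]

Strategy: write A = P · J · P⁻¹ where J is a Jordan canonical form, so e^{tA} = P · e^{tJ} · P⁻¹, and e^{tJ} can be computed block-by-block.

A has Jordan form
J =
  [-1,  1]
  [ 0, -1]
(up to reordering of blocks).

Per-block formulas:
  For a 2×2 Jordan block J_2(-1): exp(t · J_2(-1)) = e^(-1t)·(I + t·N), where N is the 2×2 nilpotent shift.

After assembling e^{tJ} and conjugating by P, we get:

e^{tA} =
  [exp(-t), 0]
  [-t*exp(-t), exp(-t)]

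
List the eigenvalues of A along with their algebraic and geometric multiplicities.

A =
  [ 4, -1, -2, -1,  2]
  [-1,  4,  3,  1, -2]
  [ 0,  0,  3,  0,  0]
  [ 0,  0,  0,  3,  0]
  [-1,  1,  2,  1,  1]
λ = 3: alg = 5, geom = 3

Step 1 — factor the characteristic polynomial to read off the algebraic multiplicities:
  χ_A(x) = (x - 3)^5

Step 2 — compute geometric multiplicities via the rank-nullity identity g(λ) = n − rank(A − λI):
  rank(A − (3)·I) = 2, so dim ker(A − (3)·I) = n − 2 = 3

Summary:
  λ = 3: algebraic multiplicity = 5, geometric multiplicity = 3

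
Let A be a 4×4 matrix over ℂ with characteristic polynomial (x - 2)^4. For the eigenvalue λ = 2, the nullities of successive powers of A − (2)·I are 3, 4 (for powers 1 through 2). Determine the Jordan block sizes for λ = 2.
Block sizes for λ = 2: [2, 1, 1]

From the dimensions of kernels of powers, the number of Jordan blocks of size at least j is d_j − d_{j−1} where d_j = dim ker(N^j) (with d_0 = 0). Computing the differences gives [3, 1].
The number of blocks of size exactly k is (#blocks of size ≥ k) − (#blocks of size ≥ k + 1), so the partition is: 2 block(s) of size 1, 1 block(s) of size 2.
In nonincreasing order the block sizes are [2, 1, 1].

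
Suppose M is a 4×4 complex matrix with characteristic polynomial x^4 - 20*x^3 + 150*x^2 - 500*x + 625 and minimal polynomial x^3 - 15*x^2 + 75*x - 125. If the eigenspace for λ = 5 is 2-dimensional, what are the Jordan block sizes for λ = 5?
Block sizes for λ = 5: [3, 1]

Step 1 — from the characteristic polynomial, algebraic multiplicity of λ = 5 is 4. From dim ker(M − (5)·I) = 2, there are exactly 2 Jordan blocks for λ = 5.
Step 2 — from the minimal polynomial, the factor (x − 5)^3 tells us the largest block for λ = 5 has size 3.
Step 3 — with total size 4, 2 blocks, and largest block 3, the block sizes (in nonincreasing order) are [3, 1].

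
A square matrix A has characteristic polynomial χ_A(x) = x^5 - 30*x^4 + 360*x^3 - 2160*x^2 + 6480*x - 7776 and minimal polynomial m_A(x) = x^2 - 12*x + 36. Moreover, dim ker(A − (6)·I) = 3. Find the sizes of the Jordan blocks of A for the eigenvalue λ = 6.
Block sizes for λ = 6: [2, 2, 1]

Step 1 — from the characteristic polynomial, algebraic multiplicity of λ = 6 is 5. From dim ker(A − (6)·I) = 3, there are exactly 3 Jordan blocks for λ = 6.
Step 2 — from the minimal polynomial, the factor (x − 6)^2 tells us the largest block for λ = 6 has size 2.
Step 3 — with total size 5, 3 blocks, and largest block 2, the block sizes (in nonincreasing order) are [2, 2, 1].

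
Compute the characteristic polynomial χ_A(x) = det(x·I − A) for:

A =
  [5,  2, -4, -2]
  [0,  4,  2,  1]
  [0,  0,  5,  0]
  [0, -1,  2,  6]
x^4 - 20*x^3 + 150*x^2 - 500*x + 625

Expanding det(x·I − A) (e.g. by cofactor expansion or by noting that A is similar to its Jordan form J, which has the same characteristic polynomial as A) gives
  χ_A(x) = x^4 - 20*x^3 + 150*x^2 - 500*x + 625
which factors as (x - 5)^4. The eigenvalues (with algebraic multiplicities) are λ = 5 with multiplicity 4.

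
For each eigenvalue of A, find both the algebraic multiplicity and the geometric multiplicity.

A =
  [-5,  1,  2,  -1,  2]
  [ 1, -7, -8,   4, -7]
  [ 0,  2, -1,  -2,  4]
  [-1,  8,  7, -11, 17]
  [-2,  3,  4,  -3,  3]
λ = -5: alg = 3, geom = 1; λ = -3: alg = 2, geom = 1

Step 1 — factor the characteristic polynomial to read off the algebraic multiplicities:
  χ_A(x) = (x + 3)^2*(x + 5)^3

Step 2 — compute geometric multiplicities via the rank-nullity identity g(λ) = n − rank(A − λI):
  rank(A − (-5)·I) = 4, so dim ker(A − (-5)·I) = n − 4 = 1
  rank(A − (-3)·I) = 4, so dim ker(A − (-3)·I) = n − 4 = 1

Summary:
  λ = -5: algebraic multiplicity = 3, geometric multiplicity = 1
  λ = -3: algebraic multiplicity = 2, geometric multiplicity = 1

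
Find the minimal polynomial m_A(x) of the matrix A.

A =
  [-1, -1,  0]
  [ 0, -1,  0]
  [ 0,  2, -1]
x^2 + 2*x + 1

The characteristic polynomial is χ_A(x) = (x + 1)^3, so the eigenvalues are known. The minimal polynomial is
  m_A(x) = Π_λ (x − λ)^{k_λ}
where k_λ is the size of the *largest* Jordan block for λ (equivalently, the smallest k with (A − λI)^k v = 0 for every generalised eigenvector v of λ).

  λ = -1: largest Jordan block has size 2, contributing (x + 1)^2

So m_A(x) = (x + 1)^2 = x^2 + 2*x + 1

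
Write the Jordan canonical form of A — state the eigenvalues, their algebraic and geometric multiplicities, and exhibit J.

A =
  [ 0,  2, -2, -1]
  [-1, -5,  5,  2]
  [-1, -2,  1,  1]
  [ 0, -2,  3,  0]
J_3(-1) ⊕ J_1(-1)

The characteristic polynomial is
  det(x·I − A) = x^4 + 4*x^3 + 6*x^2 + 4*x + 1 = (x + 1)^4

Eigenvalues and multiplicities (the geometric multiplicity of λ is n − rank(A − λI), which equals the number of Jordan blocks for λ):
  λ = -1: algebraic multiplicity = 4, geometric multiplicity = 2

Determining the block sizes for each eigenvalue:
  λ = -1: with am = 4 and gm = 2, the partition is not yet determined (e.g. several partitions of 4 into 2 parts exist). Let N = A − (-1)·I. Computing rank(N^1) = 2, rank(N^2) = 1, rank(N^3) = 0; the number of blocks of size ≥ j is rank(N^{j−1}) − rank(N^j), giving [2, 1, 1]. So we have 1 block(s) of size 3, 1 block(s) of size 1 → block sizes [3, 1]

Assembling the blocks gives a Jordan form
J =
  [-1,  1,  0,  0]
  [ 0, -1,  1,  0]
  [ 0,  0, -1,  0]
  [ 0,  0,  0, -1]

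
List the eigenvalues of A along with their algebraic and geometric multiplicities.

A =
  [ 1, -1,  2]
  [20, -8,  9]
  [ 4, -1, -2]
λ = -3: alg = 3, geom = 1

Step 1 — factor the characteristic polynomial to read off the algebraic multiplicities:
  χ_A(x) = (x + 3)^3

Step 2 — compute geometric multiplicities via the rank-nullity identity g(λ) = n − rank(A − λI):
  rank(A − (-3)·I) = 2, so dim ker(A − (-3)·I) = n − 2 = 1

Summary:
  λ = -3: algebraic multiplicity = 3, geometric multiplicity = 1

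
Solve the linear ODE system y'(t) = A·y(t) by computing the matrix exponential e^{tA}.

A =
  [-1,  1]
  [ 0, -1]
e^{tA} =
  [exp(-t), t*exp(-t)]
  [0, exp(-t)]

Strategy: write A = P · J · P⁻¹ where J is a Jordan canonical form, so e^{tA} = P · e^{tJ} · P⁻¹, and e^{tJ} can be computed block-by-block.

A has Jordan form
J =
  [-1,  1]
  [ 0, -1]
(up to reordering of blocks).

Per-block formulas:
  For a 2×2 Jordan block J_2(-1): exp(t · J_2(-1)) = e^(-1t)·(I + t·N), where N is the 2×2 nilpotent shift.

After assembling e^{tJ} and conjugating by P, we get:

e^{tA} =
  [exp(-t), t*exp(-t)]
  [0, exp(-t)]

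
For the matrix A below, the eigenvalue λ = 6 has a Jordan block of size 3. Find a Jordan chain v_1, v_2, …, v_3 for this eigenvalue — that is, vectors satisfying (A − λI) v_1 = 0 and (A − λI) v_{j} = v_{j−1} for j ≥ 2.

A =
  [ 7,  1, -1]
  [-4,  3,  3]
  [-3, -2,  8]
A Jordan chain for λ = 6 of length 3:
v_1 = (0, -1, -1)ᵀ
v_2 = (1, -4, -3)ᵀ
v_3 = (1, 0, 0)ᵀ

Let N = A − (6)·I. We want v_3 with N^3 v_3 = 0 but N^2 v_3 ≠ 0; then v_{j-1} := N · v_j for j = 3, …, 2.

Pick v_3 = (1, 0, 0)ᵀ.
Then v_2 = N · v_3 = (1, -4, -3)ᵀ.
Then v_1 = N · v_2 = (0, -1, -1)ᵀ.

Sanity check: (A − (6)·I) v_1 = (0, 0, 0)ᵀ = 0. ✓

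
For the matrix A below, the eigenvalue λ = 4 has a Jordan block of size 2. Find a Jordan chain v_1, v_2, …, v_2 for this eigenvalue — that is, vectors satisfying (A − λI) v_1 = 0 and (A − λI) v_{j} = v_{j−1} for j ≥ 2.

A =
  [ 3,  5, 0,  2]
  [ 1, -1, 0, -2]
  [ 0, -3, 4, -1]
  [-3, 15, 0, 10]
A Jordan chain for λ = 4 of length 2:
v_1 = (-1, 1, 0, -3)ᵀ
v_2 = (1, 0, 0, 0)ᵀ

Let N = A − (4)·I. We want v_2 with N^2 v_2 = 0 but N^1 v_2 ≠ 0; then v_{j-1} := N · v_j for j = 2, …, 2.

Pick v_2 = (1, 0, 0, 0)ᵀ.
Then v_1 = N · v_2 = (-1, 1, 0, -3)ᵀ.

Sanity check: (A − (4)·I) v_1 = (0, 0, 0, 0)ᵀ = 0. ✓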